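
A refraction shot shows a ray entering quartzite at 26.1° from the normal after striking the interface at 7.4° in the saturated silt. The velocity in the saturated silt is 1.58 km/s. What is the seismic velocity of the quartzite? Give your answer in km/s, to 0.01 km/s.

Snell's law: sin 7.4°/V₁ = sin 26.1°/V₂.
V₂ = V₁·sin 26.1°/sin 7.4° = 1.58 × 3.4158 = 5.40 km/s.

5.40 km/s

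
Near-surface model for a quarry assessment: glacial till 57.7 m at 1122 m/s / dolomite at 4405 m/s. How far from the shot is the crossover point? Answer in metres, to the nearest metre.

150 m

x_cross = 2h·√((V₂+V₁)/(V₂−V₁)).
(V₂+V₁)/(V₂−V₁) = (4405+1122)/(4405−1122) = 1.6835; √ = 1.2975.
x_cross = 2·57.7·1.2975 = 149.73 m.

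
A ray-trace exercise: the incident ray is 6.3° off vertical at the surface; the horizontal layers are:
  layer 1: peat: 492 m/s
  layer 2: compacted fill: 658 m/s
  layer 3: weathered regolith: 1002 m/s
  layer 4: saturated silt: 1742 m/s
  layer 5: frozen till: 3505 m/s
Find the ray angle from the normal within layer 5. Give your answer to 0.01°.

Snell's law across each interface conserves sin θ / V, so sin θ_5 = V_5·sin θ₁/V₁.
sin θ_5 = 3505 × sin 6.3° / 492 = 0.7817.
θ_5 = arcsin 0.7817 = 51.42°.

51.42°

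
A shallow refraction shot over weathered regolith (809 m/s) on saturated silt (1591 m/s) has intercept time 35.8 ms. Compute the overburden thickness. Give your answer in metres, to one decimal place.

16.8 m

θ_c = arcsin(809/1591) = 30.56°; cos θ_c = 0.8611.
tᵢ = 2h cos θ_c/V₁ ⇒ h = tᵢ·V₁/(2 cos θ_c) = 0.0358·809/(2·0.8611) = 16.82 m.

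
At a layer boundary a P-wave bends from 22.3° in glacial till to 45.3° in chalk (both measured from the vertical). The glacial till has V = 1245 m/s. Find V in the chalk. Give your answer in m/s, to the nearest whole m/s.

2332 m/s

Snell's law: sin 22.3°/V₁ = sin 45.3°/V₂.
V₂ = V₁·sin 45.3°/sin 22.3° = 1245 × 1.8732 = 2332.14 m/s.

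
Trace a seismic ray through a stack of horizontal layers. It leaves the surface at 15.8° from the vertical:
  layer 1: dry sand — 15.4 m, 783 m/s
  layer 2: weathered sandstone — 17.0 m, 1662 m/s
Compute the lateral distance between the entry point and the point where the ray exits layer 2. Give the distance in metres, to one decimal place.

p = sin θ₁/V₁ = sin 15.8°/783 = 3.4774e-04 s/m is conserved through the stack.
Layer 1: θ = 15.80°; offset = 15.4·tan 15.80° = 4.358 m.
Layer 2: sin θ = p·1662 = 0.5779 → θ = 35.31°; offset = 17.0·tan 35.31° = 12.039 m.
Total horizontal offset = 16.397 m.

16.4 m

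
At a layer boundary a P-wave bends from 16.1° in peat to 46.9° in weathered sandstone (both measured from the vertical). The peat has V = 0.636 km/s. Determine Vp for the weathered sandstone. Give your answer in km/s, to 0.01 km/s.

1.67 km/s

Snell's law: sin 16.1°/V₁ = sin 46.9°/V₂.
V₂ = V₁·sin 46.9°/sin 16.1° = 0.636 × 2.6330 = 1.67 km/s.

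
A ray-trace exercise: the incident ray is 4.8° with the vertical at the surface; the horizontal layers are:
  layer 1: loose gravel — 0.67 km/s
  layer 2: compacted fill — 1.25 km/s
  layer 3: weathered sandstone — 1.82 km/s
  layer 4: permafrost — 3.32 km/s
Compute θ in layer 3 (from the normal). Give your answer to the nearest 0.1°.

13.1°

Ray parameter p = sin 4.8° / 0.67 = 1.2489e-01 s/km.
sin θ_3 = p·V_3 = 1.2489e-01 × 1.82 = 0.2273.
θ_3 = arcsin 0.2273 = 13.14°.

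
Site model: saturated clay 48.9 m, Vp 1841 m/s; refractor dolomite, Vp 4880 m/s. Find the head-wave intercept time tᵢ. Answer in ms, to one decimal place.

49.2 ms

θ_c = arcsin(V₁/V₂) = arcsin(1841/4880) = 22.16°; cos θ_c = 0.9261.
tᵢ = 2h·cos θ_c / V₁ = 2·48.9·0.9261 / 1841 = 0.04920 s.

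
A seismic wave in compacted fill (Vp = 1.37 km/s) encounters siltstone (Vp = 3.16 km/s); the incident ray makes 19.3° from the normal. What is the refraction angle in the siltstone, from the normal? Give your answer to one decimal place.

49.7°

Snell's law: sin θ₂ = (V₂/V₁)·sin θ₁ = (3.16/1.37)·sin 19.3° = 0.7624.
θ₂ = arcsin 0.7624 = 49.67° from the normal.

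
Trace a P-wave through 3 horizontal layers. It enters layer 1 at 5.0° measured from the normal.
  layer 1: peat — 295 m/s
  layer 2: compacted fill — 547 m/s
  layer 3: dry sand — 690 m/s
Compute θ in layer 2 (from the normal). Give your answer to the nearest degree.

Ray parameter p = sin 5.0° / 295 = 2.9544e-04 s/m.
sin θ_2 = p·V_2 = 2.9544e-04 × 547 = 0.1616.
θ_2 = 9.30° from the vertical.

9°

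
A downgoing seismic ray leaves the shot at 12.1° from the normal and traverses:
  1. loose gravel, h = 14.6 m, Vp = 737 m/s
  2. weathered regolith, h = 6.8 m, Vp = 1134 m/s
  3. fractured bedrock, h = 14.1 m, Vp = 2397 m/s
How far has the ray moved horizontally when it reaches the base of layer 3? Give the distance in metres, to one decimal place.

Apply Snell's law at each interface; in layer i the horizontal offset is hᵢ·tan θᵢ.
Layer 1: θ = 12.10°; offset = 14.6·tan 12.10° = 3.130 m.
Layer 2: sin θ = 1134·sin 12.1°/737 = 0.3225, θ = 18.82°; offset = 6.8·tan 18.82° = 2.317 m.
Layer 3: sin θ = 2397·sin 12.1°/737 = 0.6818, θ = 42.98°; offset = 14.1·tan 42.98° = 13.140 m.
Total horizontal offset = 18.587 m.

18.6 m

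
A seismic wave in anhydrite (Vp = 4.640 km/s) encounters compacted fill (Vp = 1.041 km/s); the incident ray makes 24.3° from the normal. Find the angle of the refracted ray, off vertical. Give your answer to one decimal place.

5.3°

Snell's law: sin θ₂ = (V₂/V₁)·sin θ₁ = (1.041/4.640)·sin 24.3° = 0.0923.
θ₂ = sin⁻¹(0.0923) = 5.30° (from vertical).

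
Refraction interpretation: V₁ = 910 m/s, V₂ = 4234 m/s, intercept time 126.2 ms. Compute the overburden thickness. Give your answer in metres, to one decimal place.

58.8 m

h = tᵢ·V₁·V₂ / (2·√(V₂²−V₁²)).
√(V₂²−V₁²) = √(4234² − 910²) = 4135.1 m/s.
h = 0.1262 s × 910 × 4234 / (2 × 4135.1) = 58.80 m.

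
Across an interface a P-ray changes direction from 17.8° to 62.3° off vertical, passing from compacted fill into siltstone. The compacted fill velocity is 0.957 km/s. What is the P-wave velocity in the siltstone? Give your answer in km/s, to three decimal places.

2.772 km/s

Snell's law: sin 17.8°/V₁ = sin 62.3°/V₂.
V₂ = V₁·sin 62.3°/sin 17.8° = 0.957 × 2.8963 = 2.772 km/s.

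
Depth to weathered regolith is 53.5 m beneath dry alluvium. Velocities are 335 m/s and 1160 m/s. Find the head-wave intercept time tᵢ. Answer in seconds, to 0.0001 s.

θ_c = arcsin(V₁/V₂) = arcsin(335/1160) = 16.79°; cos θ_c = 0.9574.
tᵢ = 2h·cos θ_c / V₁ = 2·53.5·0.9574 / 335 = 0.30579 s.

0.3058 s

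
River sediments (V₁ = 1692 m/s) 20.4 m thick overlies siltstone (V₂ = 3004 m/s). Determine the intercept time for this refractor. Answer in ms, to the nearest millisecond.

20 ms

θ_c = arcsin(V₁/V₂) = arcsin(1692/3004) = 34.28°; cos θ_c = 0.8263.
tᵢ = 2h·cos θ_c / V₁ = 2·20.4·0.8263 / 1692 = 0.01992 s.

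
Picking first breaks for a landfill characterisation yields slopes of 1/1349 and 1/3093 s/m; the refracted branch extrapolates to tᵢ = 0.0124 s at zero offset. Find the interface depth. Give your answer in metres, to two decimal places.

h = tᵢ·V₁·V₂ / (2·√(V₂²−V₁²)).
√(V₂²−V₁²) = √(3093² − 1349²) = 2783.3 m/s.
h = 0.0124 s × 1349 × 3093 / (2 × 2783.3) = 9.29 m.

9.29 m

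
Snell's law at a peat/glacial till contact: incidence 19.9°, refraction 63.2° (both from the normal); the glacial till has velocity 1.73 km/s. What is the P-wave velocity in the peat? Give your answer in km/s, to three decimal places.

Snell's law: sin 19.9°/V₁ = sin 63.2°/V₂.
V₁ = V₂·sin 19.9°/sin 63.2° = 1.73 × 0.3813 = 0.660 km/s.

0.660 km/s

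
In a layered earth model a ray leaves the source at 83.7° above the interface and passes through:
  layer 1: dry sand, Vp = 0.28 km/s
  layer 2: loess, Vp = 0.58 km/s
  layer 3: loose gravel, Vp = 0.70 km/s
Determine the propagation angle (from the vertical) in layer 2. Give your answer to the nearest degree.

13°

From the normal: θ₁ = 90° − 83.7° = 6.3°.
Snell's law across each interface conserves sin θ / V, so sin θ_2 = V_2·sin θ₁/V₁.
sin θ_2 = 0.58 × sin 6.3° / 0.28 = 0.2273.
θ_2 = 13.14° from the vertical.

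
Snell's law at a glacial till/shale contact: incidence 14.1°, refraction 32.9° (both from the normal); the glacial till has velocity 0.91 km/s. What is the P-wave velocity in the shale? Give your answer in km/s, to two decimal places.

sin 14.1° = 0.2436; sin 32.9° = 0.5432.
V₂ = V₁·(sin θ₂/sin θ₁) = 0.91·(0.5432/0.2436) = 2.03 km/s.

2.03 km/s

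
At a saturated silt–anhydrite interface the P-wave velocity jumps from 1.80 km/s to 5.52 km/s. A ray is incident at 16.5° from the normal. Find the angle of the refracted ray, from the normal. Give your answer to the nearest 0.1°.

sin θ₁/V₁ = sin θ₂/V₂ ⇒ sin θ₂ = 5.52·sin 16.5°/1.80 = 5.52·0.2840/1.80 = 0.8710.
θ₂ = sin⁻¹(0.8710) = 60.57° (from vertical).

60.6°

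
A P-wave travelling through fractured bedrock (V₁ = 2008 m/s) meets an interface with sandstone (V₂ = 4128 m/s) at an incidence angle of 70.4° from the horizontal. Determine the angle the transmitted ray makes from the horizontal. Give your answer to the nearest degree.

46°

Angle from the normal: 90° − 70.4° = 19.6°.
Snell's law: sin θ₂ = (V₂/V₁)·sin θ₁ = (4128/2008)·sin 19.6° = 0.6896.
θ₂ = arcsin 0.6896 = 43.60° from the normal.
From the interface: 90° − 43.60° = 46.40°.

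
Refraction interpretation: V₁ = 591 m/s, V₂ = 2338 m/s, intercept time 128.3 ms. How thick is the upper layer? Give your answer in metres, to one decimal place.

θ_c = arcsin(591/2338) = 14.64°; cos θ_c = 0.9675.
tᵢ = 2h cos θ_c/V₁ ⇒ h = tᵢ·V₁/(2 cos θ_c) = 0.1283·591/(2·0.9675) = 39.19 m.

39.2 m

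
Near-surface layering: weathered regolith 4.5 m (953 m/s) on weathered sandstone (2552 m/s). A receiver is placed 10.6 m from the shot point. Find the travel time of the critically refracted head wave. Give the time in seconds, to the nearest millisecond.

t = x/V₂ + 2h·√(V₂²−V₁²)/(V₁V₂).
√(V₂²−V₁²) = √(2552²−953²) = 2367.4 m/s; delay term = 2·4.5·2367.4/(953·2552) = 0.00876 s.
t = 10.6/2552 + 0.00876 = 0.01291 s.

0.013 s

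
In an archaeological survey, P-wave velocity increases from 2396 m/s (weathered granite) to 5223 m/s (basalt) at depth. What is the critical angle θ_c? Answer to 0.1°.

At critical incidence the refracted ray runs along the interface (θ₂ = 90°), so sin θ_c = V₁/V₂.
θ_c = arcsin(2396/5223) = arcsin 0.4587 = 27.31°.

27.3°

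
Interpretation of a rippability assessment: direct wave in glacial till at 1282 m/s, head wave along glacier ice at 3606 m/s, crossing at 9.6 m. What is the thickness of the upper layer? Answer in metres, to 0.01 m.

x_cross = 2h·√((V₂+V₁)/(V₂−V₁)) → h = x_cross / (2·√((V₂+V₁)/(V₂−V₁))).
√((V₂+V₁)/(V₂−V₁)) = √((3606+1282)/(3606−1282)) = 1.4503.
h = 9.6 / (2·1.4503) = 3.31 m.

3.31 m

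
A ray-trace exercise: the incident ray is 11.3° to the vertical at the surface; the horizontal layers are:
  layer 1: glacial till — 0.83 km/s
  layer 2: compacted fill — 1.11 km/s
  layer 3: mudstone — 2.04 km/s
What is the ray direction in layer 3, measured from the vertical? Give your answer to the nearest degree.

Snell's law across each interface conserves sin θ / V, so sin θ_3 = V_3·sin θ₁/V₁.
sin θ_3 = 2.04 × sin 11.3° / 0.83 = 0.4816.
θ_3 = arcsin 0.4816 = 28.79°.

29°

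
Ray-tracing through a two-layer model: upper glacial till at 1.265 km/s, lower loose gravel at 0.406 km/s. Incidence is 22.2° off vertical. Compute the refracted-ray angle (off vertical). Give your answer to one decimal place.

7.0°

sin θ₁/V₁ = sin θ₂/V₂ ⇒ sin θ₂ = 0.406·sin 22.2°/1.265 = 0.406·0.3778/1.265 = 0.1213.
θ₂ = arcsin 0.1213 = 6.97° from the normal.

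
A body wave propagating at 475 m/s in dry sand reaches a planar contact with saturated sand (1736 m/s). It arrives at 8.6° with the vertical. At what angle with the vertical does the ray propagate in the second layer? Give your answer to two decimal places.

Snell's law: sin θ₂ = (V₂/V₁)·sin θ₁ = (1736/475)·sin 8.6° = 0.5465.
θ₂ = arcsin 0.5465 = 33.13° from the normal.

33.13°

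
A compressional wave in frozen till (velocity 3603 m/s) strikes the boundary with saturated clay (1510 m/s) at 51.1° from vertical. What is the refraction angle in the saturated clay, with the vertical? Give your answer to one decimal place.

sin θ₁/V₁ = sin θ₂/V₂ ⇒ sin θ₂ = 1510·sin 51.1°/3603 = 1510·0.7782/3603 = 0.3262.
θ₂ = arcsin 0.3262 = 19.04° from the normal.

19.0°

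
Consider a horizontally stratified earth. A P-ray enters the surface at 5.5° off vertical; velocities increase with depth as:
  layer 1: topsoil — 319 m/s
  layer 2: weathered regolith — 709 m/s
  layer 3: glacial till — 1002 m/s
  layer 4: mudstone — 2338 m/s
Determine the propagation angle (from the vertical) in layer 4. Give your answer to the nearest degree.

Snell's law across each interface conserves sin θ / V, so sin θ_4 = V_4·sin θ₁/V₁.
sin θ_4 = 2338 × sin 5.5° / 319 = 0.7025.
θ_4 = arcsin 0.7025 = 44.63°.

45°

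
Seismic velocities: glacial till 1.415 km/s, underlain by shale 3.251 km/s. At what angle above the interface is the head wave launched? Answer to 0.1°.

64.2°

Critical incidence: sin θ_c = V₁/V₂ = 1.415/3.251 = 0.4353.
θ_c = arcsin 0.4353 = 25.80°.
Measured from the interface: 90° − 25.80° = 64.20°.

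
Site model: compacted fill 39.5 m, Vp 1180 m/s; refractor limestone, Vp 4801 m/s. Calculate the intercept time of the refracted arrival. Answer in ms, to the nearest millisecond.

65 ms

θ_c = arcsin(V₁/V₂) = arcsin(1180/4801) = 14.23°; cos θ_c = 0.9693.
tᵢ = 2h·cos θ_c / V₁ = 2·39.5·0.9693 / 1180 = 0.06490 s.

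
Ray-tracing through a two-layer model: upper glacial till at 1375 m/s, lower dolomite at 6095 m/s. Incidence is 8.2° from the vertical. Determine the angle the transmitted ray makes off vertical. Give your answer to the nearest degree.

Snell's law: sin θ₂ = (V₂/V₁)·sin θ₁ = (6095/1375)·sin 8.2° = 0.6322.
θ₂ = arcsin 0.6322 = 39.22° from the normal.

39°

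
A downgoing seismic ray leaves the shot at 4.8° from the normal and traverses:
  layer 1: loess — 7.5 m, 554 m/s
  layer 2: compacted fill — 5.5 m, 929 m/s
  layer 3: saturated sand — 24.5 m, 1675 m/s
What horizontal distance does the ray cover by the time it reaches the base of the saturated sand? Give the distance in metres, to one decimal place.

7.8 m

Apply Snell's law at each interface; in layer i the horizontal offset is hᵢ·tan θᵢ.
Layer 1: θ = 4.80°; offset = 7.5·tan 4.80° = 0.630 m.
Layer 2: sin θ = 929·sin 4.8°/554 = 0.1403, θ = 8.07°; offset = 5.5·tan 8.07° = 0.779 m.
Layer 3: sin θ = 1675·sin 4.8°/554 = 0.2530, θ = 14.65°; offset = 24.5·tan 14.65° = 6.407 m.
Total horizontal offset = 7.816 m.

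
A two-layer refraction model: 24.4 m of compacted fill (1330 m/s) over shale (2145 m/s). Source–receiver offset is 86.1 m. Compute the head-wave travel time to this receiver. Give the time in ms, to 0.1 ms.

68.9 ms

θ_c = arcsin(V₁/V₂) = arcsin(1330/2145) = 38.32°, cos θ_c = 0.7846.
Intercept time tᵢ = 2h cos θ_c / V₁ = 2·24.4·0.7846/1330 = 0.02879 s.
t = x/V₂ + tᵢ = 86.1/2145 + 0.02879 = 0.06893 s.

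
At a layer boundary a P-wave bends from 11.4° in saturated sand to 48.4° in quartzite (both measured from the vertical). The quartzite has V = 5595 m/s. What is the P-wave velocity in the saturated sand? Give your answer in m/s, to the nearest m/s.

1479 m/s

sin 11.4° = 0.1977; sin 48.4° = 0.7478.
V₁ = V₂·(sin θ₁/sin θ₂) = 5595·(0.1977/0.7478) = 1478.87 m/s.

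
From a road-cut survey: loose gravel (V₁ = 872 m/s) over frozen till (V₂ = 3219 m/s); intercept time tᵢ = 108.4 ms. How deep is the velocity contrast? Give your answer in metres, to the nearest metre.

49 m

θ_c = arcsin(872/3219) = 15.72°; cos θ_c = 0.9626.
tᵢ = 2h cos θ_c/V₁ ⇒ h = tᵢ·V₁/(2 cos θ_c) = 0.1084·872/(2·0.9626) = 49.10 m.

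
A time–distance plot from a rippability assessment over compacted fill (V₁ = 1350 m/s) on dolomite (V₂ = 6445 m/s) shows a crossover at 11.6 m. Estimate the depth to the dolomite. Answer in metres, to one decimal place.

h = (x_cross/2)·√((V₂−V₁)/(V₂+V₁)).
(V₂−V₁)/(V₂+V₁) = (6445−1350)/(6445+1350) = 0.6536; √ = 0.8085.
h = (11.6/2)·0.8085 = 4.69 m.

4.7 m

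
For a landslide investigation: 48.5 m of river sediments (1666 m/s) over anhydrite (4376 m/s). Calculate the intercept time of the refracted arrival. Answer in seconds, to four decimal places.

0.0538 s

tᵢ = 2h·√(V₂²−V₁²)/(V₁V₂).
√(V₂²−V₁²) = √(4376²−1666²) = 4046.5 m/s.
tᵢ = 2·48.5·4046.5/(1666·4376) = 0.05384 s.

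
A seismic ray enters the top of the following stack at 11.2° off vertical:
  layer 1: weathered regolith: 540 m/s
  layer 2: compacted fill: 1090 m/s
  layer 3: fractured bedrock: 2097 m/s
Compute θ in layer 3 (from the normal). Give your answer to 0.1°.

Ray parameter p = sin 11.2° / 540 = 3.5969e-04 s/m.
sin θ_3 = p·V_3 = 3.5969e-04 × 2097 = 0.7543.
θ_3 = arcsin 0.7543 = 48.96°.

49.0°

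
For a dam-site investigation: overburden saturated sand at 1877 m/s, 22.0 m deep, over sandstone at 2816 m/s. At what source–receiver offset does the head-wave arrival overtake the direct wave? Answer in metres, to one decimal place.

x_cross = 2h·√((V₂+V₁)/(V₂−V₁)).
(V₂+V₁)/(V₂−V₁) = (2816+1877)/(2816−1877) = 4.9979; √ = 2.2356.
x_cross = 2·22.0·2.2356 = 98.37 m.

98.4 m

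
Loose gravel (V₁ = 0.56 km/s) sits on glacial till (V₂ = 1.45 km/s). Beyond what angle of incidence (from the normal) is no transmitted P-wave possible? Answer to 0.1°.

At critical incidence the refracted ray runs along the interface (θ₂ = 90°), so sin θ_c = V₁/V₂.
θ_c = arcsin(0.56/1.45) = arcsin 0.3862 = 22.72°.

22.7°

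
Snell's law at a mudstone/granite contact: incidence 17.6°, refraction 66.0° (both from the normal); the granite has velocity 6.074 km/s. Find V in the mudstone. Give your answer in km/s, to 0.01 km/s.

Snell's law: sin 17.6°/V₁ = sin 66.0°/V₂.
V₁ = V₂·sin 17.6°/sin 66.0° = 6.074 × 0.3310 = 2.01 km/s.

2.01 km/s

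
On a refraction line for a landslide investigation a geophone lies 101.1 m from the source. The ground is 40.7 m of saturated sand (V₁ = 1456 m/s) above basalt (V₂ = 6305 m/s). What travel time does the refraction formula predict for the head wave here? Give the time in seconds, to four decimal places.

0.0704 s

t = x/V₂ + 2h·√(V₂²−V₁²)/(V₁V₂).
√(V₂²−V₁²) = √(6305²−1456²) = 6134.6 m/s; delay term = 2·40.7·6134.6/(1456·6305) = 0.05440 s.
t = 101.1/6305 + 0.05440 = 0.07043 s.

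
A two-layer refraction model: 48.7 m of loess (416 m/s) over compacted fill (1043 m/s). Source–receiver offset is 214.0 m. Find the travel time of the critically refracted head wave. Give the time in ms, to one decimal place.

419.9 ms

θ_c = arcsin(V₁/V₂) = arcsin(416/1043) = 23.51°, cos θ_c = 0.9170.
Intercept time tᵢ = 2h cos θ_c / V₁ = 2·48.7·0.9170/416 = 0.21471 s.
t = x/V₂ + tᵢ = 214.0/1043 + 0.21471 = 0.41988 s.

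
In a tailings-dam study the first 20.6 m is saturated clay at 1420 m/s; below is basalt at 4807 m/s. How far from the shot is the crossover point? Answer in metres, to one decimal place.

55.9 m

θ_c = arcsin(1420/4807) = 17.18°, so cos θ_c = 0.9554 and tᵢ = 2h cos θ_c/V₁ = 0.0277 s.
At crossover x/V₁ = x/V₂ + tᵢ ⇒ x = tᵢ/(1/V₁ − 1/V₂) = 0.02772/(7.0423e-04 − 2.0803e-04) = 55.86 m.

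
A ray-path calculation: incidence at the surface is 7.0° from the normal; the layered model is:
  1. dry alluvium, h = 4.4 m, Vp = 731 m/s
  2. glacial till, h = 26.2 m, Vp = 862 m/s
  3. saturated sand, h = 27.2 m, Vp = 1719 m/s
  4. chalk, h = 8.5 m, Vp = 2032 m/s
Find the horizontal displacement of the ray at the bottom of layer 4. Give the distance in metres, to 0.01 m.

15.54 m

p = sin θ₁/V₁ = sin 7.0°/731 = 1.6672e-04 s/m is conserved through the stack.
Layer 1: θ = 7.00°; offset = 4.4·tan 7.00° = 0.5403 m.
Layer 2: sin θ = p·862 = 0.1437 → θ = 8.26°; offset = 26.2·tan 8.26° = 3.8047 m.
Layer 3: sin θ = p·1719 = 0.2866 → θ = 16.65°; offset = 27.2·tan 16.65° = 8.1364 m.
Layer 4: sin θ = p·2032 = 0.3388 → θ = 19.80°; offset = 8.5·tan 19.80° = 3.0605 m.
Σ offsets = 15.5418 m.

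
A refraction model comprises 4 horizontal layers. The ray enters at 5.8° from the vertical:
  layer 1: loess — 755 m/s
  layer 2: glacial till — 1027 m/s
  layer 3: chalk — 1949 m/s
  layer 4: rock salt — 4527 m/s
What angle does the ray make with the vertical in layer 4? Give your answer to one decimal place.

37.3°

Ray parameter p = sin 5.8° / 755 = 1.3385e-04 s/m.
sin θ_4 = p·V_4 = 1.3385e-04 × 4527 = 0.6059.
θ_4 = arcsin 0.6059 = 37.30°.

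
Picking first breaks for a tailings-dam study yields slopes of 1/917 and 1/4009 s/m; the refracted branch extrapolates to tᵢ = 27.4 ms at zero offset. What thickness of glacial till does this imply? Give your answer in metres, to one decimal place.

θ_c = arcsin(917/4009) = 13.22°; cos θ_c = 0.9735.
tᵢ = 2h cos θ_c/V₁ ⇒ h = tᵢ·V₁/(2 cos θ_c) = 0.0274·917/(2·0.9735) = 12.91 m.

12.9 m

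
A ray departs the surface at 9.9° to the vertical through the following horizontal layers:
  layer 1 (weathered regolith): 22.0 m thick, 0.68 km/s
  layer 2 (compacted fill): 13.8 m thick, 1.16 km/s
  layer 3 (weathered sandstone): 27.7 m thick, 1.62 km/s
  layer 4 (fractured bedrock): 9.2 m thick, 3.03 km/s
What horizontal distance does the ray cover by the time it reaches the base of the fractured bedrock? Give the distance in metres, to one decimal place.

31.5 m

Apply Snell's law at each interface; in layer i the horizontal offset is hᵢ·tan θᵢ.
Layer 1: θ = 9.90°; offset = 22.0·tan 9.90° = 3.840 m.
Layer 2: sin θ = 1.16·sin 9.9°/0.68 = 0.2933, θ = 17.06°; offset = 13.8·tan 17.06° = 4.234 m.
Layer 3: sin θ = 1.62·sin 9.9°/0.68 = 0.4096, θ = 24.18°; offset = 27.7·tan 24.18° = 12.437 m.
Layer 4: sin θ = 3.03·sin 9.9°/0.68 = 0.7661, θ = 50.00°; offset = 9.2·tan 50.00° = 10.966 m.
Summing the layer offsets gives 31.476 m.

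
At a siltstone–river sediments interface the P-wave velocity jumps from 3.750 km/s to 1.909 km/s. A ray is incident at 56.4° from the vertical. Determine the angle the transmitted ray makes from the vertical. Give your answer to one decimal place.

25.1°

Snell's law: sin θ₂ = (V₂/V₁)·sin θ₁ = (1.909/3.750)·sin 56.4° = 0.4240.
θ₂ = arcsin 0.4240 = 25.09° from the normal.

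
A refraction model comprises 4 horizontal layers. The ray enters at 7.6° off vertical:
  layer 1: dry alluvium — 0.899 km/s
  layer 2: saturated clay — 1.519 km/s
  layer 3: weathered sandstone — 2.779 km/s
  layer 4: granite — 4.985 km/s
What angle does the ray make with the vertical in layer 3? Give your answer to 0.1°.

Snell's law across each interface conserves sin θ / V, so sin θ_3 = V_3·sin θ₁/V₁.
sin θ_3 = 2.779 × sin 7.6° / 0.899 = 0.4088.
θ_3 = arcsin 0.4088 = 24.13°.

24.1°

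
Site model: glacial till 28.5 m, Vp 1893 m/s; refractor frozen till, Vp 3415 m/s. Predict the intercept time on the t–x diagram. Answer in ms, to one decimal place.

25.1 ms

tᵢ = 2h·√(V₂²−V₁²)/(V₁V₂).
√(V₂²−V₁²) = √(3415²−1893²) = 2842.3 m/s.
tᵢ = 2·28.5·2842.3/(1893·3415) = 0.02506 s.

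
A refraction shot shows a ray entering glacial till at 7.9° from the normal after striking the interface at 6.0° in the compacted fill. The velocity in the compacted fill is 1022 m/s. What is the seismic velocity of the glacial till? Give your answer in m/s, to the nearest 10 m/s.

1340 m/s

sin 6.0° = 0.1045; sin 7.9° = 0.1374.
V₂ = V₁·(sin θ₂/sin θ₁) = 1022·(0.1374/0.1045) = 1343.83 m/s.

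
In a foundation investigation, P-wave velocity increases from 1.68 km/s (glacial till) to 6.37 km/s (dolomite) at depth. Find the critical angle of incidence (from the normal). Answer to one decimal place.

At critical incidence the refracted ray runs along the interface (θ₂ = 90°), so sin θ_c = V₁/V₂.
θ_c = arcsin(1.68/6.37) = arcsin 0.2637 = 15.29°.

15.3°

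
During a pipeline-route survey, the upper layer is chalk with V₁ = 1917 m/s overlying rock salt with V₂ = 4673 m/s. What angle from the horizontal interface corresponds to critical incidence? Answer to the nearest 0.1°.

65.8°

Critical incidence: sin θ_c = V₁/V₂ = 1917/4673 = 0.4102.
θ_c = arcsin 0.4102 = 24.22°.
Measured from the interface: 90° − 24.22° = 65.78°.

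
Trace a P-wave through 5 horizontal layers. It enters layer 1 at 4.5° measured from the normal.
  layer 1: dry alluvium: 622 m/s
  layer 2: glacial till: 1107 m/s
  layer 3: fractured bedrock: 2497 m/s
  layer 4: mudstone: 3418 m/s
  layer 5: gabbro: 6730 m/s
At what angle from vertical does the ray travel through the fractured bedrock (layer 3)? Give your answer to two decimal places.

18.36°

Ray parameter p = sin 4.5° / 622 = 1.2614e-04 s/m.
sin θ_3 = p·V_3 = 1.2614e-04 × 2497 = 0.3150.
θ_3 = arcsin 0.3150 = 18.36°.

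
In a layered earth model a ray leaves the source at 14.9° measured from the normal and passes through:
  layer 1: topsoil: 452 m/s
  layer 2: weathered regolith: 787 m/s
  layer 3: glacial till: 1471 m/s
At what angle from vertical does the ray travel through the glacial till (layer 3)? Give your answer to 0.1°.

56.8°

Ray parameter p = sin 14.9° / 452 = 5.6888e-04 s/m.
sin θ_3 = p·V_3 = 5.6888e-04 × 1471 = 0.8368.
θ_3 = arcsin 0.8368 = 56.81°.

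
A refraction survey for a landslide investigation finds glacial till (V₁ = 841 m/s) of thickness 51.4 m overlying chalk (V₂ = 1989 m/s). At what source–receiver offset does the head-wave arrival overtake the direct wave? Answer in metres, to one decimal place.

x_cross = 2h·√((V₂+V₁)/(V₂−V₁)).
(V₂+V₁)/(V₂−V₁) = (1989+841)/(1989−841) = 2.4652; √ = 1.5701.
x_cross = 2·51.4·1.5701 = 161.40 m.

161.4 m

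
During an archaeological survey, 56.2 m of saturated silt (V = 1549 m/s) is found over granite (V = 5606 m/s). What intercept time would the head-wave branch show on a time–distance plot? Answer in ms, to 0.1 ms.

69.7 ms

tᵢ = 2h·√(V₂²−V₁²)/(V₁V₂).
√(V₂²−V₁²) = √(5606²−1549²) = 5387.7 m/s.
tᵢ = 2·56.2·5387.7/(1549·5606) = 0.06974 s.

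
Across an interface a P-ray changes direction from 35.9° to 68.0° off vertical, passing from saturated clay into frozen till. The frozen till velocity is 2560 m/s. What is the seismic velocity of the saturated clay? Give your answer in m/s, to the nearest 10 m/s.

1620 m/s

sin 35.9° = 0.5864; sin 68.0° = 0.9272.
V₁ = V₂·(sin θ₁/sin θ₂) = 2560·(0.5864/0.9272) = 1619.00 m/s.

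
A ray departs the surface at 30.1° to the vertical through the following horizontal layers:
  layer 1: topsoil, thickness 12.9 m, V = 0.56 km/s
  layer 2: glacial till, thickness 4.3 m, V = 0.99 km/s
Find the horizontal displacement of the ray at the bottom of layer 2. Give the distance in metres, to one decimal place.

Ray parameter p = sin 30.1° / 0.56 km/s = 8.9555e-01 s/km.
Layer 1: θ = 30.10°; offset = 12.9·tan 30.10° = 7.478 m.
Layer 2: sin θ = p·0.99 = 0.8866 → θ = 62.45°; offset = 4.3·tan 62.45° = 8.242 m.
Total horizontal offset = 15.720 m.

15.7 m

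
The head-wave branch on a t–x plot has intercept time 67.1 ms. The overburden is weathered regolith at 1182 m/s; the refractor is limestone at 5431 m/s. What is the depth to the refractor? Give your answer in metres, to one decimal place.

θ_c = arcsin(1182/5431) = 12.57°; cos θ_c = 0.9760.
tᵢ = 2h cos θ_c/V₁ ⇒ h = tᵢ·V₁/(2 cos θ_c) = 0.0671·1182/(2·0.9760) = 40.63 m.

40.6 m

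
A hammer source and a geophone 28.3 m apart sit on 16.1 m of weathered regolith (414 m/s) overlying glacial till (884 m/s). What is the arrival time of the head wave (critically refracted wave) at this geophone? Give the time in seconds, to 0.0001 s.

θ_c = arcsin(V₁/V₂) = arcsin(414/884) = 27.93°, cos θ_c = 0.8836.
Intercept time tᵢ = 2h cos θ_c / V₁ = 2·16.1·0.8836/414 = 0.06872 s.
t = x/V₂ + tᵢ = 28.3/884 + 0.06872 = 0.10073 s.

0.1007 s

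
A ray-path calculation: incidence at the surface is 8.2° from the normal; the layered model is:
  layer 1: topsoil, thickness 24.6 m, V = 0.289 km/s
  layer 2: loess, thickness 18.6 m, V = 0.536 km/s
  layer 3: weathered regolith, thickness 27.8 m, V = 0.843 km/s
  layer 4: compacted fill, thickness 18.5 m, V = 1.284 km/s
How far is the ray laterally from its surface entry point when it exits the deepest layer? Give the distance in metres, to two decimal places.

36.52 m

p = sin θ₁/V₁ = sin 8.2°/0.289 = 4.9353e-01 s/km is conserved through the stack.
Layer 1: θ = 8.20°; offset = 24.6·tan 8.20° = 3.5449 m.
Layer 2: sin θ = p·0.536 = 0.2645 → θ = 15.34°; offset = 18.6·tan 15.34° = 5.1020 m.
Layer 3: sin θ = p·0.843 = 0.4160 → θ = 24.58°; offset = 27.8·tan 24.58° = 12.7190 m.
Layer 4: sin θ = p·1.284 = 0.6337 → θ = 39.32°; offset = 18.5·tan 39.32° = 15.1543 m.
Total horizontal offset = 36.5202 m.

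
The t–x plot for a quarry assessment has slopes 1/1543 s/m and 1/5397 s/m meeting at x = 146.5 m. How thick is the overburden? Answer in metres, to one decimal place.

x_cross = 2h·√((V₂+V₁)/(V₂−V₁)) → h = x_cross / (2·√((V₂+V₁)/(V₂−V₁))).
√((V₂+V₁)/(V₂−V₁)) = √((5397+1543)/(5397−1543)) = 1.3419.
h = 146.5 / (2·1.3419) = 54.59 m.

54.6 m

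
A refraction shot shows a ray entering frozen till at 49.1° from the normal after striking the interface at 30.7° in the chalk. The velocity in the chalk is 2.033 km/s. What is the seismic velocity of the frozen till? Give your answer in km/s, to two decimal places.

3.01 km/s

Snell's law: sin 30.7°/V₁ = sin 49.1°/V₂.
V₂ = V₁·sin 49.1°/sin 30.7° = 2.033 × 1.4805 = 3.01 km/s.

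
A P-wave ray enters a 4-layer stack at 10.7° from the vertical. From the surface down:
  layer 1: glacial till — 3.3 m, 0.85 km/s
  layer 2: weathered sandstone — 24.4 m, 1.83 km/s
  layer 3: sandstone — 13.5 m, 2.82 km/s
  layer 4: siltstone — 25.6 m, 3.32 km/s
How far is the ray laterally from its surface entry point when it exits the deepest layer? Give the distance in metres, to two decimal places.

48.78 m

Apply Snell's law at each interface; in layer i the horizontal offset is hᵢ·tan θᵢ.
Layer 1: θ = 10.70°; offset = 3.3·tan 10.70° = 0.6235 m.
Layer 2: sin θ = 1.83·sin 10.7°/0.85 = 0.3997, θ = 23.56°; offset = 24.4·tan 23.56° = 10.6405 m.
Layer 3: sin θ = 2.82·sin 10.7°/0.85 = 0.6160, θ = 38.02°; offset = 13.5·tan 38.02° = 10.5560 m.
Layer 4: sin θ = 3.32·sin 10.7°/0.85 = 0.7252, θ = 46.48°; offset = 25.6·tan 46.48° = 26.9625 m.
Σ offsets = 48.7825 m.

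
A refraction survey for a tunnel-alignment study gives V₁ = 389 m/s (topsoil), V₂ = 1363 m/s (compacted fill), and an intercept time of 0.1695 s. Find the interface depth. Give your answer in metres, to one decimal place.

34.4 m

h = tᵢ·V₁·V₂ / (2·√(V₂²−V₁²)).
√(V₂²−V₁²) = √(1363² − 389²) = 1306.3 m/s.
h = 0.1695 s × 389 × 1363 / (2 × 1306.3) = 34.40 m.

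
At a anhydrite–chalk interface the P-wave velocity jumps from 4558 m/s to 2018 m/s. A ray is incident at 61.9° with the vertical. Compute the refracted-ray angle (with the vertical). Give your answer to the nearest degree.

Snell's law: sin θ₂ = (V₂/V₁)·sin θ₁ = (2018/4558)·sin 61.9° = 0.3906.
θ₂ = arcsin 0.3906 = 22.99° from the normal.

23°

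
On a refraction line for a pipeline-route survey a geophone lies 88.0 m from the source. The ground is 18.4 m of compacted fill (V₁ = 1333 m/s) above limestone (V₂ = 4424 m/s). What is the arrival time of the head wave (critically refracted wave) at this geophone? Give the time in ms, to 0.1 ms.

46.2 ms

t = x/V₂ + 2h·√(V₂²−V₁²)/(V₁V₂).
√(V₂²−V₁²) = √(4424²−1333²) = 4218.4 m/s; delay term = 2·18.4·4218.4/(1333·4424) = 0.02632 s.
t = 88.0/4424 + 0.02632 = 0.04622 s.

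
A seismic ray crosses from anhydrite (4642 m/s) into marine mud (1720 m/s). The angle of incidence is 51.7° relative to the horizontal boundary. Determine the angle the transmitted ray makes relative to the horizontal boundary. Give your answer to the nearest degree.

77°

Angle from the normal: 90° − 51.7° = 38.3°.
sin θ₁/V₁ = sin θ₂/V₂ ⇒ sin θ₂ = 1720·sin 38.3°/4642 = 1720·0.6198/4642 = 0.2296.
θ₂ = sin⁻¹(0.2296) = 13.28° (from vertical).
From the interface: 90° − 13.28° = 76.72°.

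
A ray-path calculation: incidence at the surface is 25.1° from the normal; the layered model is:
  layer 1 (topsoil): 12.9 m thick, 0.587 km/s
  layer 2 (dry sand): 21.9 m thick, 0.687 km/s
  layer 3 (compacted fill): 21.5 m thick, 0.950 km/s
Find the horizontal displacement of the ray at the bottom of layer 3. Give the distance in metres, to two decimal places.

Apply Snell's law at each interface; in layer i the horizontal offset is hᵢ·tan θᵢ.
Layer 1: θ = 25.10°; offset = 12.9·tan 25.10° = 6.0428 m.
Layer 2: sin θ = 0.687·sin 25.1°/0.587 = 0.4965, θ = 29.77°; offset = 21.9·tan 29.77° = 12.5252 m.
Layer 3: sin θ = 0.950·sin 25.1°/0.587 = 0.6865, θ = 43.36°; offset = 21.5·tan 43.36° = 20.3000 m.
Total horizontal offset = 38.8680 m.

38.87 m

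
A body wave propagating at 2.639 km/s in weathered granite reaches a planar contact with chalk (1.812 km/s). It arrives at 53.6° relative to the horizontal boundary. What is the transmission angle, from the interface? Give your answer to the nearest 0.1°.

Angle from the normal: 90° − 53.6° = 36.4°.
Snell's law: sin θ₂ = (V₂/V₁)·sin θ₁ = (1.812/2.639)·sin 36.4° = 0.4075.
θ₂ = sin⁻¹(0.4075) = 24.05° (from vertical).
From the interface: 90° − 24.05° = 65.95°.

66.0°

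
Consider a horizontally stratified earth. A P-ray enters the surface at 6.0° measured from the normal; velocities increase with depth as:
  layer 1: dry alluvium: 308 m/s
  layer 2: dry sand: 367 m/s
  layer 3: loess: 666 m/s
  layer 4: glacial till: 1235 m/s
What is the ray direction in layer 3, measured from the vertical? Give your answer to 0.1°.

13.1°

Snell's law across each interface conserves sin θ / V, so sin θ_3 = V_3·sin θ₁/V₁.
sin θ_3 = 666 × sin 6.0° / 308 = 0.2260.
θ_3 = 13.06° from the vertical.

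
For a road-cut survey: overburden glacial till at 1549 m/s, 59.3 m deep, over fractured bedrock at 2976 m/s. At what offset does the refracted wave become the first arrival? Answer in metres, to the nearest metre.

211 m

x_cross = 2h·√((V₂+V₁)/(V₂−V₁)).
(V₂+V₁)/(V₂−V₁) = (2976+1549)/(2976−1549) = 3.1710; √ = 1.7807.
x_cross = 2·59.3·1.7807 = 211.19 m.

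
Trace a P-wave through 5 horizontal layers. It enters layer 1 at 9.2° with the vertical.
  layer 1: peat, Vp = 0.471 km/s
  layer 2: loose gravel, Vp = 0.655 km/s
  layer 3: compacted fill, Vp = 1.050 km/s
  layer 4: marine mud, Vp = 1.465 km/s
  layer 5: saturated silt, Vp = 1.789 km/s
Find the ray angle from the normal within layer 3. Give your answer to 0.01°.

Ray parameter p = sin 9.2° / 0.471 = 3.3945e-01 s/km.
sin θ_3 = p·V_3 = 3.3945e-01 × 1.050 = 0.3564.
θ_3 = arcsin 0.3564 = 20.88°.

20.88°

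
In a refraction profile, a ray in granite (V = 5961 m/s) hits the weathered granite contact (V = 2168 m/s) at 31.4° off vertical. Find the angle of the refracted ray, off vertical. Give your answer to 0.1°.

10.9°

Snell's law: sin θ₂ = (V₂/V₁)·sin θ₁ = (2168/5961)·sin 31.4° = 0.1895.
θ₂ = sin⁻¹(0.1895) = 10.92° (from vertical).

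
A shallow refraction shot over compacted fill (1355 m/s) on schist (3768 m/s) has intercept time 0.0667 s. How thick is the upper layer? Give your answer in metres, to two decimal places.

h = tᵢ·V₁·V₂ / (2·√(V₂²−V₁²)).
√(V₂²−V₁²) = √(3768² − 1355²) = 3515.9 m/s.
h = 0.0667 s × 1355 × 3768 / (2 × 3515.9) = 48.43 m.

48.43 m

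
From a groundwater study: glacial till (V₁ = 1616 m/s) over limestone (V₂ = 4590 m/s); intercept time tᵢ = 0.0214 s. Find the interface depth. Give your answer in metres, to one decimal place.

h = tᵢ·V₁·V₂ / (2·√(V₂²−V₁²)).
√(V₂²−V₁²) = √(4590² − 1616²) = 4296.1 m/s.
h = 0.0214 s × 1616 × 4590 / (2 × 4296.1) = 18.47 m.

18.5 m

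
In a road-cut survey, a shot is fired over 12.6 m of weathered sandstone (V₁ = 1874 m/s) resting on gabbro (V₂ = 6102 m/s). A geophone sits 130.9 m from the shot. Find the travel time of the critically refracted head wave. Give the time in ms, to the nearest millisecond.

θ_c = arcsin(V₁/V₂) = arcsin(1874/6102) = 17.89°, cos θ_c = 0.9517.
Intercept time tᵢ = 2h cos θ_c / V₁ = 2·12.6·0.9517/1874 = 0.01280 s.
t = x/V₂ + tᵢ = 130.9/6102 + 0.01280 = 0.03425 s.

34 ms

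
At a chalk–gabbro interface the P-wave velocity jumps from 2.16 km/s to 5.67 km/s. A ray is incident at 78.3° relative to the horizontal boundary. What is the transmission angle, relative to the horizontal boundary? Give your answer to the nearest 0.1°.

57.8°

Angle from the normal: 90° − 78.3° = 11.7°.
sin θ₁/V₁ = sin θ₂/V₂ ⇒ sin θ₂ = 5.67·sin 11.7°/2.16 = 5.67·0.2028/2.16 = 0.5323.
θ₂ = arcsin 0.5323 = 32.16° from the normal.
From the interface: 90° − 32.16° = 57.84°.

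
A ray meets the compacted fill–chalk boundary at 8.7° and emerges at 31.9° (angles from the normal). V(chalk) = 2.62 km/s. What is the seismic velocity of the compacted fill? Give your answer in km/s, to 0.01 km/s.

sin 8.7° = 0.1513; sin 31.9° = 0.5284.
V₁ = V₂·(sin θ₁/sin θ₂) = 2.62·(0.1513/0.5284) = 0.75 km/s.

0.75 km/s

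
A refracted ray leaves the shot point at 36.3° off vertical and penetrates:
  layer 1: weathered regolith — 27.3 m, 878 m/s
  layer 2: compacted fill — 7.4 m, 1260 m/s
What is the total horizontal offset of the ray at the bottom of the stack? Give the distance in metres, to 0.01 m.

31.97 m

Apply Snell's law at each interface; in layer i the horizontal offset is hᵢ·tan θᵢ.
Layer 1: θ = 36.30°; offset = 27.3·tan 36.30° = 20.0538 m.
Layer 2: sin θ = 1260·sin 36.3°/878 = 0.8496, θ = 58.17°; offset = 7.4·tan 58.17° = 11.9195 m.
Σ offsets = 31.9733 m.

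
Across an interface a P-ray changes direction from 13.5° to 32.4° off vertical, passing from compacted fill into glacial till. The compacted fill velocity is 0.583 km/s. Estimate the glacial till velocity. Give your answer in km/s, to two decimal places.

sin 13.5° = 0.2334; sin 32.4° = 0.5358.
V₂ = V₁·(sin θ₂/sin θ₁) = 0.583·(0.5358/0.2334) = 1.34 km/s.

1.34 km/s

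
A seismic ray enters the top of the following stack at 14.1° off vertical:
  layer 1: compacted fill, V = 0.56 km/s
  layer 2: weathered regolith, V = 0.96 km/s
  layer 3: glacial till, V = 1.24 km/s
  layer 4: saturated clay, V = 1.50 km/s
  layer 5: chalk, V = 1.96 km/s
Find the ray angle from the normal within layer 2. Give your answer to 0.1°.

Snell's law across each interface conserves sin θ / V, so sin θ_2 = V_2·sin θ₁/V₁.
sin θ_2 = 0.96 × sin 14.1° / 0.56 = 0.4176.
θ_2 = 24.68° from the vertical.

24.7°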